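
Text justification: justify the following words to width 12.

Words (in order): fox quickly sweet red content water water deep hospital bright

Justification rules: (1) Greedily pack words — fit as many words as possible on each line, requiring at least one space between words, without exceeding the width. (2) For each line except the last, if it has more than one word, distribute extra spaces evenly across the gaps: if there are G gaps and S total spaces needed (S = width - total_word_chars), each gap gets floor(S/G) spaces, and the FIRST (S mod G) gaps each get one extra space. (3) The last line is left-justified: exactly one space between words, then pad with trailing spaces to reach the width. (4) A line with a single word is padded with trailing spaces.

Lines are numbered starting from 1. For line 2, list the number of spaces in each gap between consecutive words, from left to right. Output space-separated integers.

Line 1: ['fox', 'quickly'] (min_width=11, slack=1)
Line 2: ['sweet', 'red'] (min_width=9, slack=3)
Line 3: ['content'] (min_width=7, slack=5)
Line 4: ['water', 'water'] (min_width=11, slack=1)
Line 5: ['deep'] (min_width=4, slack=8)
Line 6: ['hospital'] (min_width=8, slack=4)
Line 7: ['bright'] (min_width=6, slack=6)

Answer: 4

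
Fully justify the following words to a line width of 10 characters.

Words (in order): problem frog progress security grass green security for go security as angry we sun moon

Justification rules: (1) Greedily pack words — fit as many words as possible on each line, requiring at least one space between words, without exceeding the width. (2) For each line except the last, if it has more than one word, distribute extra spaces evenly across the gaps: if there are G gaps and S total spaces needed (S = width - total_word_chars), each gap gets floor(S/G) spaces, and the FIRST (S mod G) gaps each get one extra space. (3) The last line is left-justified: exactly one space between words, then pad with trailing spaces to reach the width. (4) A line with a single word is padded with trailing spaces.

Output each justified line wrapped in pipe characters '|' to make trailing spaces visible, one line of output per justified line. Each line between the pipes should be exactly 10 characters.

Line 1: ['problem'] (min_width=7, slack=3)
Line 2: ['frog'] (min_width=4, slack=6)
Line 3: ['progress'] (min_width=8, slack=2)
Line 4: ['security'] (min_width=8, slack=2)
Line 5: ['grass'] (min_width=5, slack=5)
Line 6: ['green'] (min_width=5, slack=5)
Line 7: ['security'] (min_width=8, slack=2)
Line 8: ['for', 'go'] (min_width=6, slack=4)
Line 9: ['security'] (min_width=8, slack=2)
Line 10: ['as', 'angry'] (min_width=8, slack=2)
Line 11: ['we', 'sun'] (min_width=6, slack=4)
Line 12: ['moon'] (min_width=4, slack=6)

Answer: |problem   |
|frog      |
|progress  |
|security  |
|grass     |
|green     |
|security  |
|for     go|
|security  |
|as   angry|
|we     sun|
|moon      |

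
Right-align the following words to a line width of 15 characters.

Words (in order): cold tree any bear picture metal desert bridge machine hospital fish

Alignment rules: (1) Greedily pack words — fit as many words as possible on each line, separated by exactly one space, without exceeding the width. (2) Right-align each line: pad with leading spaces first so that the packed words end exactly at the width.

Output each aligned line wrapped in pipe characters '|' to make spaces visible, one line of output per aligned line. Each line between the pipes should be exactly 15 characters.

Line 1: ['cold', 'tree', 'any'] (min_width=13, slack=2)
Line 2: ['bear', 'picture'] (min_width=12, slack=3)
Line 3: ['metal', 'desert'] (min_width=12, slack=3)
Line 4: ['bridge', 'machine'] (min_width=14, slack=1)
Line 5: ['hospital', 'fish'] (min_width=13, slack=2)

Answer: |  cold tree any|
|   bear picture|
|   metal desert|
| bridge machine|
|  hospital fish|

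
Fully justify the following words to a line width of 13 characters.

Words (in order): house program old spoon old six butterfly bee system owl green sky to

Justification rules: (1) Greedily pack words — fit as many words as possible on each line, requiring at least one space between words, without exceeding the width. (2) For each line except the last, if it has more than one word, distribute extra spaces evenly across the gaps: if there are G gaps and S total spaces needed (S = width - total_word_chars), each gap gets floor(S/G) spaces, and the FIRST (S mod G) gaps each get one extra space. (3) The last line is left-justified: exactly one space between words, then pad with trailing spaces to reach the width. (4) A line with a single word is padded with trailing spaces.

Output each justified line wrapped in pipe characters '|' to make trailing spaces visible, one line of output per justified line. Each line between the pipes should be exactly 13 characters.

Line 1: ['house', 'program'] (min_width=13, slack=0)
Line 2: ['old', 'spoon', 'old'] (min_width=13, slack=0)
Line 3: ['six', 'butterfly'] (min_width=13, slack=0)
Line 4: ['bee', 'system'] (min_width=10, slack=3)
Line 5: ['owl', 'green', 'sky'] (min_width=13, slack=0)
Line 6: ['to'] (min_width=2, slack=11)

Answer: |house program|
|old spoon old|
|six butterfly|
|bee    system|
|owl green sky|
|to           |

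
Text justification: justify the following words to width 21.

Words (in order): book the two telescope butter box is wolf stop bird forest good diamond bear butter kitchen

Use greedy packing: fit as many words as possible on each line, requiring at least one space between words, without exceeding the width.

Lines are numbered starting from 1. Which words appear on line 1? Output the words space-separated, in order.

Line 1: ['book', 'the', 'two'] (min_width=12, slack=9)
Line 2: ['telescope', 'butter', 'box'] (min_width=20, slack=1)
Line 3: ['is', 'wolf', 'stop', 'bird'] (min_width=17, slack=4)
Line 4: ['forest', 'good', 'diamond'] (min_width=19, slack=2)
Line 5: ['bear', 'butter', 'kitchen'] (min_width=19, slack=2)

Answer: book the two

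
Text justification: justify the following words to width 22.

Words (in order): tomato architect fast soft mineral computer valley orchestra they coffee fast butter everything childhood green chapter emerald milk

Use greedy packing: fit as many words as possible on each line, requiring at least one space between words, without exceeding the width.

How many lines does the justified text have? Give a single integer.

Line 1: ['tomato', 'architect', 'fast'] (min_width=21, slack=1)
Line 2: ['soft', 'mineral', 'computer'] (min_width=21, slack=1)
Line 3: ['valley', 'orchestra', 'they'] (min_width=21, slack=1)
Line 4: ['coffee', 'fast', 'butter'] (min_width=18, slack=4)
Line 5: ['everything', 'childhood'] (min_width=20, slack=2)
Line 6: ['green', 'chapter', 'emerald'] (min_width=21, slack=1)
Line 7: ['milk'] (min_width=4, slack=18)
Total lines: 7

Answer: 7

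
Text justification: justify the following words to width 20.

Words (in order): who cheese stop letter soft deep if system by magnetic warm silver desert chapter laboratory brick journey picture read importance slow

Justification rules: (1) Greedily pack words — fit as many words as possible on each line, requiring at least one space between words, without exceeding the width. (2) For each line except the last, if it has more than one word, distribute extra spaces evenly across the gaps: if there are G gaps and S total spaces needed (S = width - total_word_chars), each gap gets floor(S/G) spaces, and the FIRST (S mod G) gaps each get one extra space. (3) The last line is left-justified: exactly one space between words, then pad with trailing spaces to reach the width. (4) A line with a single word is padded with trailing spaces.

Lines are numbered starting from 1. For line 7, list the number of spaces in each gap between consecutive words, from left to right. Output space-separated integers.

Answer: 9

Derivation:
Line 1: ['who', 'cheese', 'stop'] (min_width=15, slack=5)
Line 2: ['letter', 'soft', 'deep', 'if'] (min_width=19, slack=1)
Line 3: ['system', 'by', 'magnetic'] (min_width=18, slack=2)
Line 4: ['warm', 'silver', 'desert'] (min_width=18, slack=2)
Line 5: ['chapter', 'laboratory'] (min_width=18, slack=2)
Line 6: ['brick', 'journey'] (min_width=13, slack=7)
Line 7: ['picture', 'read'] (min_width=12, slack=8)
Line 8: ['importance', 'slow'] (min_width=15, slack=5)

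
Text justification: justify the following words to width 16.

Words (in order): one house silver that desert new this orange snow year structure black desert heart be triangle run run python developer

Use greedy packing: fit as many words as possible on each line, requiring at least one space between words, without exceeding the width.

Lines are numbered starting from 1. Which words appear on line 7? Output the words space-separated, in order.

Line 1: ['one', 'house', 'silver'] (min_width=16, slack=0)
Line 2: ['that', 'desert', 'new'] (min_width=15, slack=1)
Line 3: ['this', 'orange', 'snow'] (min_width=16, slack=0)
Line 4: ['year', 'structure'] (min_width=14, slack=2)
Line 5: ['black', 'desert'] (min_width=12, slack=4)
Line 6: ['heart', 'be'] (min_width=8, slack=8)
Line 7: ['triangle', 'run', 'run'] (min_width=16, slack=0)
Line 8: ['python', 'developer'] (min_width=16, slack=0)

Answer: triangle run run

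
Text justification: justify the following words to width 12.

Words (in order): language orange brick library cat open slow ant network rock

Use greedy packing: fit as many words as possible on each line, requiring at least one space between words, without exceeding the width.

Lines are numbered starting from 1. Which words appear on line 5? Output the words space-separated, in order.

Line 1: ['language'] (min_width=8, slack=4)
Line 2: ['orange', 'brick'] (min_width=12, slack=0)
Line 3: ['library', 'cat'] (min_width=11, slack=1)
Line 4: ['open', 'slow'] (min_width=9, slack=3)
Line 5: ['ant', 'network'] (min_width=11, slack=1)
Line 6: ['rock'] (min_width=4, slack=8)

Answer: ant network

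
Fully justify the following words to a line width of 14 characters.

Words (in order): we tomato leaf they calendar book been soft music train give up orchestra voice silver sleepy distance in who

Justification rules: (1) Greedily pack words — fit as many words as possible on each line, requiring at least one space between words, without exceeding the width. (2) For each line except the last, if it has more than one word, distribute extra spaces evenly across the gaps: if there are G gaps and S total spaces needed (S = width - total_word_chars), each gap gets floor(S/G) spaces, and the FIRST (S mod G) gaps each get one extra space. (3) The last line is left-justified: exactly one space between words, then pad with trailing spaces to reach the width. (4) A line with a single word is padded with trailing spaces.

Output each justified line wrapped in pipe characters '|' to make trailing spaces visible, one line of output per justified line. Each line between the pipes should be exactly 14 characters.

Line 1: ['we', 'tomato', 'leaf'] (min_width=14, slack=0)
Line 2: ['they', 'calendar'] (min_width=13, slack=1)
Line 3: ['book', 'been', 'soft'] (min_width=14, slack=0)
Line 4: ['music', 'train'] (min_width=11, slack=3)
Line 5: ['give', 'up'] (min_width=7, slack=7)
Line 6: ['orchestra'] (min_width=9, slack=5)
Line 7: ['voice', 'silver'] (min_width=12, slack=2)
Line 8: ['sleepy'] (min_width=6, slack=8)
Line 9: ['distance', 'in'] (min_width=11, slack=3)
Line 10: ['who'] (min_width=3, slack=11)

Answer: |we tomato leaf|
|they  calendar|
|book been soft|
|music    train|
|give        up|
|orchestra     |
|voice   silver|
|sleepy        |
|distance    in|
|who           |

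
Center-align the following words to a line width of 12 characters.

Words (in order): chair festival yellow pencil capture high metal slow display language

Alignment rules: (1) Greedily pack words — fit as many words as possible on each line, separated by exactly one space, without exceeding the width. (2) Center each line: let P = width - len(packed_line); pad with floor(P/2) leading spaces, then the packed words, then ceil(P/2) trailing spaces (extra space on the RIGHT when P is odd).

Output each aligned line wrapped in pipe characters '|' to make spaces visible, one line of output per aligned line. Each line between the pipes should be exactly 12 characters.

Line 1: ['chair'] (min_width=5, slack=7)
Line 2: ['festival'] (min_width=8, slack=4)
Line 3: ['yellow'] (min_width=6, slack=6)
Line 4: ['pencil'] (min_width=6, slack=6)
Line 5: ['capture', 'high'] (min_width=12, slack=0)
Line 6: ['metal', 'slow'] (min_width=10, slack=2)
Line 7: ['display'] (min_width=7, slack=5)
Line 8: ['language'] (min_width=8, slack=4)

Answer: |   chair    |
|  festival  |
|   yellow   |
|   pencil   |
|capture high|
| metal slow |
|  display   |
|  language  |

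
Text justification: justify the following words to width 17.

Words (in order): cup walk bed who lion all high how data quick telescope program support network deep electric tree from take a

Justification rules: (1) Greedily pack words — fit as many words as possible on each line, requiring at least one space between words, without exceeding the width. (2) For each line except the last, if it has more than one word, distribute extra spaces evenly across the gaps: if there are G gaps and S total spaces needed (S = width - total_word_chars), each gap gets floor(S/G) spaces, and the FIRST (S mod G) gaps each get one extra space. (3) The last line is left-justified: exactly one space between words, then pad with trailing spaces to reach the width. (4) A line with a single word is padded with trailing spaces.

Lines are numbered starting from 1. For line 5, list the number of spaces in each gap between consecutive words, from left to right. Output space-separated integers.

Answer: 3

Derivation:
Line 1: ['cup', 'walk', 'bed', 'who'] (min_width=16, slack=1)
Line 2: ['lion', 'all', 'high', 'how'] (min_width=17, slack=0)
Line 3: ['data', 'quick'] (min_width=10, slack=7)
Line 4: ['telescope', 'program'] (min_width=17, slack=0)
Line 5: ['support', 'network'] (min_width=15, slack=2)
Line 6: ['deep', 'electric'] (min_width=13, slack=4)
Line 7: ['tree', 'from', 'take', 'a'] (min_width=16, slack=1)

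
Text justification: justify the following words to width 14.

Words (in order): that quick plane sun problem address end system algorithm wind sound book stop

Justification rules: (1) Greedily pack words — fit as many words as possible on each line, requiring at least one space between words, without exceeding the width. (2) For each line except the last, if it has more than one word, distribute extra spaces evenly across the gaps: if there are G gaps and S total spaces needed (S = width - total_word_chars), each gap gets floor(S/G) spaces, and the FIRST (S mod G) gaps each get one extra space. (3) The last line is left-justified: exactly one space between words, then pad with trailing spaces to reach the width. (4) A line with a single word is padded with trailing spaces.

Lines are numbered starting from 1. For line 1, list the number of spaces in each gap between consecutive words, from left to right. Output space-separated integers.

Line 1: ['that', 'quick'] (min_width=10, slack=4)
Line 2: ['plane', 'sun'] (min_width=9, slack=5)
Line 3: ['problem'] (min_width=7, slack=7)
Line 4: ['address', 'end'] (min_width=11, slack=3)
Line 5: ['system'] (min_width=6, slack=8)
Line 6: ['algorithm', 'wind'] (min_width=14, slack=0)
Line 7: ['sound', 'book'] (min_width=10, slack=4)
Line 8: ['stop'] (min_width=4, slack=10)

Answer: 5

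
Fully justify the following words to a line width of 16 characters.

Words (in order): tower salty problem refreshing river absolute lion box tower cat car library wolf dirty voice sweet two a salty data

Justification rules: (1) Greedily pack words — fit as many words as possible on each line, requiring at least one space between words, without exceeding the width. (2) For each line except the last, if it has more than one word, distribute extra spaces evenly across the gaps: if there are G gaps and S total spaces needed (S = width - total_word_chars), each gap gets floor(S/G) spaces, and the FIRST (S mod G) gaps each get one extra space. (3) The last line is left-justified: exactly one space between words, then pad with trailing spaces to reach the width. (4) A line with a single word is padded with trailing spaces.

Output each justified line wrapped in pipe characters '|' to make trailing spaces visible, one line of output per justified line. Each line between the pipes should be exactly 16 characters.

Line 1: ['tower', 'salty'] (min_width=11, slack=5)
Line 2: ['problem'] (min_width=7, slack=9)
Line 3: ['refreshing', 'river'] (min_width=16, slack=0)
Line 4: ['absolute', 'lion'] (min_width=13, slack=3)
Line 5: ['box', 'tower', 'cat'] (min_width=13, slack=3)
Line 6: ['car', 'library', 'wolf'] (min_width=16, slack=0)
Line 7: ['dirty', 'voice'] (min_width=11, slack=5)
Line 8: ['sweet', 'two', 'a'] (min_width=11, slack=5)
Line 9: ['salty', 'data'] (min_width=10, slack=6)

Answer: |tower      salty|
|problem         |
|refreshing river|
|absolute    lion|
|box   tower  cat|
|car library wolf|
|dirty      voice|
|sweet    two   a|
|salty data      |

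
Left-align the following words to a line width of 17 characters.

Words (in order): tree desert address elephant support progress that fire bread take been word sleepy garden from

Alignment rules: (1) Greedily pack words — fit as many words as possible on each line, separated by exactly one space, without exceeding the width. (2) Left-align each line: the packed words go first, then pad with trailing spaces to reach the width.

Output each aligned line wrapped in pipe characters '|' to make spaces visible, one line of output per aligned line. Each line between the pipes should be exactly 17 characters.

Answer: |tree desert      |
|address elephant |
|support progress |
|that fire bread  |
|take been word   |
|sleepy garden    |
|from             |

Derivation:
Line 1: ['tree', 'desert'] (min_width=11, slack=6)
Line 2: ['address', 'elephant'] (min_width=16, slack=1)
Line 3: ['support', 'progress'] (min_width=16, slack=1)
Line 4: ['that', 'fire', 'bread'] (min_width=15, slack=2)
Line 5: ['take', 'been', 'word'] (min_width=14, slack=3)
Line 6: ['sleepy', 'garden'] (min_width=13, slack=4)
Line 7: ['from'] (min_width=4, slack=13)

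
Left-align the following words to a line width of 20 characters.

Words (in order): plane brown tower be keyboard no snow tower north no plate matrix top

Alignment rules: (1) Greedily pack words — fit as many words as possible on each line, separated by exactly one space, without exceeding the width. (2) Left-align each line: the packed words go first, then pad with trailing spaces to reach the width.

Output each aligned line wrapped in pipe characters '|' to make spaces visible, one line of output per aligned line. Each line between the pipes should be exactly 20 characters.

Answer: |plane brown tower be|
|keyboard no snow    |
|tower north no plate|
|matrix top          |

Derivation:
Line 1: ['plane', 'brown', 'tower', 'be'] (min_width=20, slack=0)
Line 2: ['keyboard', 'no', 'snow'] (min_width=16, slack=4)
Line 3: ['tower', 'north', 'no', 'plate'] (min_width=20, slack=0)
Line 4: ['matrix', 'top'] (min_width=10, slack=10)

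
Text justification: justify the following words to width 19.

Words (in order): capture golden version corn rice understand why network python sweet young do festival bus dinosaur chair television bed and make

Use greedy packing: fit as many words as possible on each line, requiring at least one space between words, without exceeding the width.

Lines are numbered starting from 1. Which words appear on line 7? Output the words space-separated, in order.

Line 1: ['capture', 'golden'] (min_width=14, slack=5)
Line 2: ['version', 'corn', 'rice'] (min_width=17, slack=2)
Line 3: ['understand', 'why'] (min_width=14, slack=5)
Line 4: ['network', 'python'] (min_width=14, slack=5)
Line 5: ['sweet', 'young', 'do'] (min_width=14, slack=5)
Line 6: ['festival', 'bus'] (min_width=12, slack=7)
Line 7: ['dinosaur', 'chair'] (min_width=14, slack=5)
Line 8: ['television', 'bed', 'and'] (min_width=18, slack=1)
Line 9: ['make'] (min_width=4, slack=15)

Answer: dinosaur chair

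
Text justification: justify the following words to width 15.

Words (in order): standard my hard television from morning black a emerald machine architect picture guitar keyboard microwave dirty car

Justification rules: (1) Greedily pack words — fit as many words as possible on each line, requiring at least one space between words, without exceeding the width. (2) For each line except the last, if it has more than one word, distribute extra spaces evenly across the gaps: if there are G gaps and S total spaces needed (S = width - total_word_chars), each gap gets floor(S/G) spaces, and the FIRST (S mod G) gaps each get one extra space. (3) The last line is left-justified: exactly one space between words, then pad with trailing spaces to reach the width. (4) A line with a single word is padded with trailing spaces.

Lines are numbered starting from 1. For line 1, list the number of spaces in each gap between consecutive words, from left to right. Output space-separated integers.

Line 1: ['standard', 'my'] (min_width=11, slack=4)
Line 2: ['hard', 'television'] (min_width=15, slack=0)
Line 3: ['from', 'morning'] (min_width=12, slack=3)
Line 4: ['black', 'a', 'emerald'] (min_width=15, slack=0)
Line 5: ['machine'] (min_width=7, slack=8)
Line 6: ['architect'] (min_width=9, slack=6)
Line 7: ['picture', 'guitar'] (min_width=14, slack=1)
Line 8: ['keyboard'] (min_width=8, slack=7)
Line 9: ['microwave', 'dirty'] (min_width=15, slack=0)
Line 10: ['car'] (min_width=3, slack=12)

Answer: 5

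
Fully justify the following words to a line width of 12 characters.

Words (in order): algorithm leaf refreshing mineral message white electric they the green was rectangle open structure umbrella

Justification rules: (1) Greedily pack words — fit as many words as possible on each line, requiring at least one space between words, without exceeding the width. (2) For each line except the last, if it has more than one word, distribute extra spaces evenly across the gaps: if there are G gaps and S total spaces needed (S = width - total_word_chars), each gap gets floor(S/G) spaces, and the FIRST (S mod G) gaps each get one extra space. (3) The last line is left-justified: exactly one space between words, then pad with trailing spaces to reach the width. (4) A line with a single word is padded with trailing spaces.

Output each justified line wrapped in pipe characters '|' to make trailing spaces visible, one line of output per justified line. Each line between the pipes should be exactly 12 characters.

Answer: |algorithm   |
|leaf        |
|refreshing  |
|mineral     |
|message     |
|white       |
|electric    |
|they     the|
|green    was|
|rectangle   |
|open        |
|structure   |
|umbrella    |

Derivation:
Line 1: ['algorithm'] (min_width=9, slack=3)
Line 2: ['leaf'] (min_width=4, slack=8)
Line 3: ['refreshing'] (min_width=10, slack=2)
Line 4: ['mineral'] (min_width=7, slack=5)
Line 5: ['message'] (min_width=7, slack=5)
Line 6: ['white'] (min_width=5, slack=7)
Line 7: ['electric'] (min_width=8, slack=4)
Line 8: ['they', 'the'] (min_width=8, slack=4)
Line 9: ['green', 'was'] (min_width=9, slack=3)
Line 10: ['rectangle'] (min_width=9, slack=3)
Line 11: ['open'] (min_width=4, slack=8)
Line 12: ['structure'] (min_width=9, slack=3)
Line 13: ['umbrella'] (min_width=8, slack=4)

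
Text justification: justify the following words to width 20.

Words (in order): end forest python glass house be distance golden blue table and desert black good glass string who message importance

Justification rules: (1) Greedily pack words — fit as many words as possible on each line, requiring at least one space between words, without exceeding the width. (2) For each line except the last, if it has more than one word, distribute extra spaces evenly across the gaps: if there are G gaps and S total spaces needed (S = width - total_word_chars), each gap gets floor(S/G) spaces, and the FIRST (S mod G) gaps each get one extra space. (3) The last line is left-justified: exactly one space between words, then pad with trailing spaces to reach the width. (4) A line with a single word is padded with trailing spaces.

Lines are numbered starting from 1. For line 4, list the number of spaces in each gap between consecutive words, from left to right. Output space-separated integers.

Line 1: ['end', 'forest', 'python'] (min_width=17, slack=3)
Line 2: ['glass', 'house', 'be'] (min_width=14, slack=6)
Line 3: ['distance', 'golden', 'blue'] (min_width=20, slack=0)
Line 4: ['table', 'and', 'desert'] (min_width=16, slack=4)
Line 5: ['black', 'good', 'glass'] (min_width=16, slack=4)
Line 6: ['string', 'who', 'message'] (min_width=18, slack=2)
Line 7: ['importance'] (min_width=10, slack=10)

Answer: 3 3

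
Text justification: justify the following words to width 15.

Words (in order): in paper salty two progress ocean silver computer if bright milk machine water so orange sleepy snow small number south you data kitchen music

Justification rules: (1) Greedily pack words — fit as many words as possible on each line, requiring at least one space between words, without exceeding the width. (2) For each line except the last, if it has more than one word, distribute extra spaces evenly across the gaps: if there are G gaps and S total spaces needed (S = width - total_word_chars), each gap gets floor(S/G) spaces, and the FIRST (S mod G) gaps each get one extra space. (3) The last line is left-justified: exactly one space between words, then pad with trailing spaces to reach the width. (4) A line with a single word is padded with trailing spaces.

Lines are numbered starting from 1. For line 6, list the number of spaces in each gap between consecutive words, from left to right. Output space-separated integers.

Answer: 3

Derivation:
Line 1: ['in', 'paper', 'salty'] (min_width=14, slack=1)
Line 2: ['two', 'progress'] (min_width=12, slack=3)
Line 3: ['ocean', 'silver'] (min_width=12, slack=3)
Line 4: ['computer', 'if'] (min_width=11, slack=4)
Line 5: ['bright', 'milk'] (min_width=11, slack=4)
Line 6: ['machine', 'water'] (min_width=13, slack=2)
Line 7: ['so', 'orange'] (min_width=9, slack=6)
Line 8: ['sleepy', 'snow'] (min_width=11, slack=4)
Line 9: ['small', 'number'] (min_width=12, slack=3)
Line 10: ['south', 'you', 'data'] (min_width=14, slack=1)
Line 11: ['kitchen', 'music'] (min_width=13, slack=2)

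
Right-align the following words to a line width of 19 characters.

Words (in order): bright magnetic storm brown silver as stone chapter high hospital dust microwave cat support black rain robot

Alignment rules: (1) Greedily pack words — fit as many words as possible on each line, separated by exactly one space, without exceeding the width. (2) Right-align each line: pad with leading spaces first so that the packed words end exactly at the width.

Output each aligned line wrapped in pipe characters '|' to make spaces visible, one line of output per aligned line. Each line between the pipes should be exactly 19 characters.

Answer: |    bright magnetic|
| storm brown silver|
|   as stone chapter|
| high hospital dust|
|      microwave cat|
| support black rain|
|              robot|

Derivation:
Line 1: ['bright', 'magnetic'] (min_width=15, slack=4)
Line 2: ['storm', 'brown', 'silver'] (min_width=18, slack=1)
Line 3: ['as', 'stone', 'chapter'] (min_width=16, slack=3)
Line 4: ['high', 'hospital', 'dust'] (min_width=18, slack=1)
Line 5: ['microwave', 'cat'] (min_width=13, slack=6)
Line 6: ['support', 'black', 'rain'] (min_width=18, slack=1)
Line 7: ['robot'] (min_width=5, slack=14)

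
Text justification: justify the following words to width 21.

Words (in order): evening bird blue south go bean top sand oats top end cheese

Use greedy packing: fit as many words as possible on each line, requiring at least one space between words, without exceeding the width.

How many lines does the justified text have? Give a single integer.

Line 1: ['evening', 'bird', 'blue'] (min_width=17, slack=4)
Line 2: ['south', 'go', 'bean', 'top'] (min_width=17, slack=4)
Line 3: ['sand', 'oats', 'top', 'end'] (min_width=17, slack=4)
Line 4: ['cheese'] (min_width=6, slack=15)
Total lines: 4

Answer: 4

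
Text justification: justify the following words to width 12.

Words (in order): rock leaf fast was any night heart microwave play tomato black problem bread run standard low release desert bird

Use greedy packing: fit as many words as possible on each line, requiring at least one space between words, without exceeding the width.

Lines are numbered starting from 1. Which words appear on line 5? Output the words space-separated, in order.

Line 1: ['rock', 'leaf'] (min_width=9, slack=3)
Line 2: ['fast', 'was', 'any'] (min_width=12, slack=0)
Line 3: ['night', 'heart'] (min_width=11, slack=1)
Line 4: ['microwave'] (min_width=9, slack=3)
Line 5: ['play', 'tomato'] (min_width=11, slack=1)
Line 6: ['black'] (min_width=5, slack=7)
Line 7: ['problem'] (min_width=7, slack=5)
Line 8: ['bread', 'run'] (min_width=9, slack=3)
Line 9: ['standard', 'low'] (min_width=12, slack=0)
Line 10: ['release'] (min_width=7, slack=5)
Line 11: ['desert', 'bird'] (min_width=11, slack=1)

Answer: play tomato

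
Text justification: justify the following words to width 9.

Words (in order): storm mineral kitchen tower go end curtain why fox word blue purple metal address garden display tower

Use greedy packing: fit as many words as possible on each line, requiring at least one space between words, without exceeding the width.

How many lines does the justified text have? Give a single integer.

Answer: 14

Derivation:
Line 1: ['storm'] (min_width=5, slack=4)
Line 2: ['mineral'] (min_width=7, slack=2)
Line 3: ['kitchen'] (min_width=7, slack=2)
Line 4: ['tower', 'go'] (min_width=8, slack=1)
Line 5: ['end'] (min_width=3, slack=6)
Line 6: ['curtain'] (min_width=7, slack=2)
Line 7: ['why', 'fox'] (min_width=7, slack=2)
Line 8: ['word', 'blue'] (min_width=9, slack=0)
Line 9: ['purple'] (min_width=6, slack=3)
Line 10: ['metal'] (min_width=5, slack=4)
Line 11: ['address'] (min_width=7, slack=2)
Line 12: ['garden'] (min_width=6, slack=3)
Line 13: ['display'] (min_width=7, slack=2)
Line 14: ['tower'] (min_width=5, slack=4)
Total lines: 14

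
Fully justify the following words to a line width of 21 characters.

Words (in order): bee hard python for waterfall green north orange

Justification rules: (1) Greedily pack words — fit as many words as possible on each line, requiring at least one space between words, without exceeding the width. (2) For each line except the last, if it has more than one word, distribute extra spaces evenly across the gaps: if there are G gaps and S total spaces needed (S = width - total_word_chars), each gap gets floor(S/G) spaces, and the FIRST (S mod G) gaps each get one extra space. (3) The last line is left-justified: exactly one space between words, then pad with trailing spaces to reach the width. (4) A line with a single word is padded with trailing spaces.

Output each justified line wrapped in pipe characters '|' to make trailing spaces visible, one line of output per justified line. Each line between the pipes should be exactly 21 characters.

Answer: |bee  hard  python for|
|waterfall green north|
|orange               |

Derivation:
Line 1: ['bee', 'hard', 'python', 'for'] (min_width=19, slack=2)
Line 2: ['waterfall', 'green', 'north'] (min_width=21, slack=0)
Line 3: ['orange'] (min_width=6, slack=15)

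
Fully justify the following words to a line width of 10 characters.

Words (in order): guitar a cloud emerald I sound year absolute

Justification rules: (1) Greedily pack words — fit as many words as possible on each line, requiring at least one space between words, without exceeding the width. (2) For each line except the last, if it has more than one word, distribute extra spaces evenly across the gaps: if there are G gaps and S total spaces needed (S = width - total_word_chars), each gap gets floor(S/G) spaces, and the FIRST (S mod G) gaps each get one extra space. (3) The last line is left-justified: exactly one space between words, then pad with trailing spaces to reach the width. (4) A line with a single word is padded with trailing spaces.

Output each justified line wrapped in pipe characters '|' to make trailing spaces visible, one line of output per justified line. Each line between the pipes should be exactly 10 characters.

Answer: |guitar   a|
|cloud     |
|emerald  I|
|sound year|
|absolute  |

Derivation:
Line 1: ['guitar', 'a'] (min_width=8, slack=2)
Line 2: ['cloud'] (min_width=5, slack=5)
Line 3: ['emerald', 'I'] (min_width=9, slack=1)
Line 4: ['sound', 'year'] (min_width=10, slack=0)
Line 5: ['absolute'] (min_width=8, slack=2)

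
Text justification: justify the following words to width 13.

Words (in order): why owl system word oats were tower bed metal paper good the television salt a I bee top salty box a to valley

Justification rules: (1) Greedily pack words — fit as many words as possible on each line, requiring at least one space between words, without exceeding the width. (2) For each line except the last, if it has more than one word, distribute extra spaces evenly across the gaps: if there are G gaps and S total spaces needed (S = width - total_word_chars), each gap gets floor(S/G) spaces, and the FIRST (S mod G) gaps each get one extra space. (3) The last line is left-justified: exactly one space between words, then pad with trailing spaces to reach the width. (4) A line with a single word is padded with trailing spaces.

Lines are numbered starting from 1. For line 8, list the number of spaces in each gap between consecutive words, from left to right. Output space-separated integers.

Answer: 2 1 1

Derivation:
Line 1: ['why', 'owl'] (min_width=7, slack=6)
Line 2: ['system', 'word'] (min_width=11, slack=2)
Line 3: ['oats', 'were'] (min_width=9, slack=4)
Line 4: ['tower', 'bed'] (min_width=9, slack=4)
Line 5: ['metal', 'paper'] (min_width=11, slack=2)
Line 6: ['good', 'the'] (min_width=8, slack=5)
Line 7: ['television'] (min_width=10, slack=3)
Line 8: ['salt', 'a', 'I', 'bee'] (min_width=12, slack=1)
Line 9: ['top', 'salty', 'box'] (min_width=13, slack=0)
Line 10: ['a', 'to', 'valley'] (min_width=11, slack=2)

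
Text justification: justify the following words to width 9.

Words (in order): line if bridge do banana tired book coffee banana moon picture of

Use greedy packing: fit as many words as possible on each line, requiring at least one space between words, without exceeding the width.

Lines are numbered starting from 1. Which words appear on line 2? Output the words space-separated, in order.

Line 1: ['line', 'if'] (min_width=7, slack=2)
Line 2: ['bridge', 'do'] (min_width=9, slack=0)
Line 3: ['banana'] (min_width=6, slack=3)
Line 4: ['tired'] (min_width=5, slack=4)
Line 5: ['book'] (min_width=4, slack=5)
Line 6: ['coffee'] (min_width=6, slack=3)
Line 7: ['banana'] (min_width=6, slack=3)
Line 8: ['moon'] (min_width=4, slack=5)
Line 9: ['picture'] (min_width=7, slack=2)
Line 10: ['of'] (min_width=2, slack=7)

Answer: bridge do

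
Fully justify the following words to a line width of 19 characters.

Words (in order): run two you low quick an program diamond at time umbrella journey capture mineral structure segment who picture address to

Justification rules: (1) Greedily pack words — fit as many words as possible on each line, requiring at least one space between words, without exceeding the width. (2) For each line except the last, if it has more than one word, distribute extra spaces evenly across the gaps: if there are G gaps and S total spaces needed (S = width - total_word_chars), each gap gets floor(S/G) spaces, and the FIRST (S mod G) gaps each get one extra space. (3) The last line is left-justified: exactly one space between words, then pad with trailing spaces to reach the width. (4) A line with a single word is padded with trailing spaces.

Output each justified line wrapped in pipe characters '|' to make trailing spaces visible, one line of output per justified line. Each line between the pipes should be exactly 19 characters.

Answer: |run   two  you  low|
|quick   an  program|
|diamond   at   time|
|umbrella    journey|
|capture     mineral|
|structure   segment|
|who picture address|
|to                 |

Derivation:
Line 1: ['run', 'two', 'you', 'low'] (min_width=15, slack=4)
Line 2: ['quick', 'an', 'program'] (min_width=16, slack=3)
Line 3: ['diamond', 'at', 'time'] (min_width=15, slack=4)
Line 4: ['umbrella', 'journey'] (min_width=16, slack=3)
Line 5: ['capture', 'mineral'] (min_width=15, slack=4)
Line 6: ['structure', 'segment'] (min_width=17, slack=2)
Line 7: ['who', 'picture', 'address'] (min_width=19, slack=0)
Line 8: ['to'] (min_width=2, slack=17)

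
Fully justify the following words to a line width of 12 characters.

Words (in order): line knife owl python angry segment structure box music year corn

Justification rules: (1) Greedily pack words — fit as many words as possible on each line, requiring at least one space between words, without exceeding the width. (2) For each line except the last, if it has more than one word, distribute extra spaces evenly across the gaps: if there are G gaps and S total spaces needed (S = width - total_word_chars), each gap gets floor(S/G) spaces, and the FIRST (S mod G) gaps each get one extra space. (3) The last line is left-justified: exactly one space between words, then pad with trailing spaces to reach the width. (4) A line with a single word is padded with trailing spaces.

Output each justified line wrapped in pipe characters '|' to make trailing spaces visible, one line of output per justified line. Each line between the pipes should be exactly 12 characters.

Line 1: ['line', 'knife'] (min_width=10, slack=2)
Line 2: ['owl', 'python'] (min_width=10, slack=2)
Line 3: ['angry'] (min_width=5, slack=7)
Line 4: ['segment'] (min_width=7, slack=5)
Line 5: ['structure'] (min_width=9, slack=3)
Line 6: ['box', 'music'] (min_width=9, slack=3)
Line 7: ['year', 'corn'] (min_width=9, slack=3)

Answer: |line   knife|
|owl   python|
|angry       |
|segment     |
|structure   |
|box    music|
|year corn   |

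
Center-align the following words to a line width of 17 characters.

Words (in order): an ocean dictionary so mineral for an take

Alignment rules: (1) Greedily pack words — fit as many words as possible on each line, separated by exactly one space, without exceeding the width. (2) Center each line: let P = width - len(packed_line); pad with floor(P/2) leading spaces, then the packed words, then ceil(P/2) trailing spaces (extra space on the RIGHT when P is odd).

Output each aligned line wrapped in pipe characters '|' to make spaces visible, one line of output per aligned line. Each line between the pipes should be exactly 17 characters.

Line 1: ['an', 'ocean'] (min_width=8, slack=9)
Line 2: ['dictionary', 'so'] (min_width=13, slack=4)
Line 3: ['mineral', 'for', 'an'] (min_width=14, slack=3)
Line 4: ['take'] (min_width=4, slack=13)

Answer: |    an ocean     |
|  dictionary so  |
| mineral for an  |
|      take       |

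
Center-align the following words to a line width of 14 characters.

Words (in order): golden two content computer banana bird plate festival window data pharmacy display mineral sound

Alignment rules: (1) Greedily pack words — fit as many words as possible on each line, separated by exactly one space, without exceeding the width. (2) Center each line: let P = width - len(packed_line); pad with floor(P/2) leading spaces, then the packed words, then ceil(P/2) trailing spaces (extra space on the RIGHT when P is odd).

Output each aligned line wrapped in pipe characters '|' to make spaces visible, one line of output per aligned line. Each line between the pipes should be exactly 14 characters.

Answer: |  golden two  |
|   content    |
|   computer   |
| banana bird  |
|plate festival|
| window data  |
|   pharmacy   |
|   display    |
|mineral sound |

Derivation:
Line 1: ['golden', 'two'] (min_width=10, slack=4)
Line 2: ['content'] (min_width=7, slack=7)
Line 3: ['computer'] (min_width=8, slack=6)
Line 4: ['banana', 'bird'] (min_width=11, slack=3)
Line 5: ['plate', 'festival'] (min_width=14, slack=0)
Line 6: ['window', 'data'] (min_width=11, slack=3)
Line 7: ['pharmacy'] (min_width=8, slack=6)
Line 8: ['display'] (min_width=7, slack=7)
Line 9: ['mineral', 'sound'] (min_width=13, slack=1)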